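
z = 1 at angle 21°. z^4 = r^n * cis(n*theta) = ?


r^4 = 1^4 = 1
n*theta = 4*21° = 84° = 84° (mod 360)
a = 1*cos(84°) = 0.1045
b = 1*sin(84°) = 0.9945

1 cis(84°) = 0.1045 + 0.9945i


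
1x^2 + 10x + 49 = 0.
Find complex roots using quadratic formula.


disc = 10^2 - 4*1*49 = 100 - 196 = -96
sqrt(|disc|) = sqrt(96) = 9.7980
Real part = -10/(2*1) = -5.0000
Imag part = 9.7980/(2*1) = 4.8990

-5.0000 ± 4.8990i


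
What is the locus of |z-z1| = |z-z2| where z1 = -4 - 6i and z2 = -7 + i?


Equal distances means the locus is the perpendicular bisector of z1 and z2.
Midpoint = ((-4+(-7))/2, (-6+1)/2) = (-5.5000, -2.5000)

Perpendicular bisector through (-5.5000, -2.5000)


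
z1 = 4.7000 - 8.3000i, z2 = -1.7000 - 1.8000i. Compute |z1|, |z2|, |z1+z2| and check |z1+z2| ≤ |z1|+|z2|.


|z1| = sqrt(4.7^2 + (-8.3)^2) = sqrt(90.98) = 9.5383
|z2| = sqrt((-1.7)^2 + (-1.8)^2) = sqrt(6.13) = 2.4759
z1+z2 = 3.0000 - 10.1000i
|z1+z2| = sqrt(111.01) = 10.5361
|z1|+|z2| = 9.5383 + 2.4759 = 12.0142

|z1+z2| = 10.5361 ≤ |z1|+|z2| = 12.0142 (verified)


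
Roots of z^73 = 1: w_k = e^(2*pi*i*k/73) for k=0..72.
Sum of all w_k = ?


The sum of all 73th roots of unity is 0.
Geometric series: (1 - w^73)/(1 - w) = (1-1)/(1-w) = 0 since w^73 = 1, w ≠ 1.
Alternatively: coefficient of z^72 in z^73 - 1 is 0.

0


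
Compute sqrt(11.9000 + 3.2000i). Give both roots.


|z| = sqrt(141.61+10.24) = 12.3227
sqrt((|z|+a)/2) = sqrt((12.3227+11.9)/2) = sqrt(12.1114) = 3.4801
sqrt((|z|-a)/2) = sqrt((12.3227-11.9)/2) = sqrt(0.2114) = 0.4598

±(3.4801 + 0.4598i) i.e. 3.4801 + 0.4598i and -3.4801 - 0.4598i


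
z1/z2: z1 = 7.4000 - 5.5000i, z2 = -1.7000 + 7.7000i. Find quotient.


Conjugate of z2 = -1.7000 - 7.7000i
Numerator: (7.4000 - 5.5000i)(-1.7000 - 7.7000i) = -54.9300 - 47.6300i
Denominator: (-1.7)^2 + 7.7^2 = 62.18
Result = (-54.9300 - 47.6300i)/62.18

-0.8834 - 0.7660i


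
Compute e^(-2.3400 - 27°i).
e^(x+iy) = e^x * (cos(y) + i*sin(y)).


e^-2.3400 = 0.0963
cos(-27°) = 0.891
sin(-27°) = -0.454
Real = 0.0963*0.891 = 0.0858
Imag = 0.0963*(-0.454) = -0.0437

0.0858 - 0.0437i


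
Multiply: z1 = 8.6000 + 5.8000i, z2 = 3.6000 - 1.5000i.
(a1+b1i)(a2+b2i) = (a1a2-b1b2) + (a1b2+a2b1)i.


Real = 8.6*3.6 - 5.8*(-1.5) = 30.96 - (-8.7) = 39.66
Imag = 8.6*(-1.5) + 3.6*5.8 = -12.9 + 20.88 = 7.98

39.6600 + 7.9800i


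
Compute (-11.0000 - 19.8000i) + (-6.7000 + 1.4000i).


Real: -11 - 6.7 = -17.7
Imag: -19.8 + 1.4 = -18.4

-17.7000 - 18.4000i


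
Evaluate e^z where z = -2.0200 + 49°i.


e^-2.0200 = 0.13266
cos(49°) = 0.6561
sin(49°) = 0.7547
Real = 0.13266*0.6561 = 0.0870
Imag = 0.13266*0.7547 = 0.1001

0.0870 + 0.1001i


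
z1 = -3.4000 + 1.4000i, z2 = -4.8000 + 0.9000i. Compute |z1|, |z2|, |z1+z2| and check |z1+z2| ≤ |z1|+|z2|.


|z1| = sqrt((-3.4)^2 + 1.4^2) = sqrt(13.52) = 3.6770
|z2| = sqrt((-4.8)^2 + 0.9^2) = sqrt(23.85) = 4.8836
z1+z2 = -8.2000 + 2.3000i
|z1+z2| = sqrt(72.53) = 8.5165
|z1|+|z2| = 3.6770 + 4.8836 = 8.5606

|z1+z2| = 8.5165 ≤ |z1|+|z2| = 8.5606 (verified)


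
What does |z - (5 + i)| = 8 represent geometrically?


|z - z0| = r is a circle with center z0 and radius r.
Center = (5, 1), radius = 8

Circle with center (5, 1) and radius 8


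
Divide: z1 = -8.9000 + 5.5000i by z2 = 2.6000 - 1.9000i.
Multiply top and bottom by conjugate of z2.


Conjugate of z2 = 2.6000 + 1.9000i
Numerator: (-8.9000 + 5.5000i)(2.6000 + 1.9000i) = -33.5900 - 2.6100i
Denominator: 2.6^2 + (-1.9)^2 = 10.37
Result = (-33.5900 - 2.6100i)/10.37

-3.2392 - 0.2517i


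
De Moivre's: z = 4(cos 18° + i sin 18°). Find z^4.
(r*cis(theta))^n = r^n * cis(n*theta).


r^4 = 4^4 = 256
n*theta = 4*18° = 72° = 72° (mod 360)
a = 256*cos(72°) = 79.1084
b = 256*sin(72°) = 243.4705

256 cis(72°) = 79.1084 + 243.4705i


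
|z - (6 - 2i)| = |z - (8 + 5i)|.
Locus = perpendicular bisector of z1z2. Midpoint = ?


Equal distances means the locus is the perpendicular bisector of z1 and z2.
Midpoint = ((6+8)/2, (-2+5)/2) = (7.0000, 1.5000)

Perpendicular bisector through (7.0000, 1.5000)


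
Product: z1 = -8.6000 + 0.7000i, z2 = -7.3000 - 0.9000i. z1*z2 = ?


Real = -8.6*(-7.3) - 0.7*(-0.9) = 62.78 - (-0.63) = 63.41
Imag = -8.6*(-0.9) - (7.3)*0.7 = 7.74 - (5.11) = 2.63

63.4100 + 2.6300i


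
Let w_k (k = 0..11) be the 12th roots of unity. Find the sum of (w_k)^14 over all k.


The roots are w_k = w^k with w = e^(2*pi*i/12), and (w^k)^14 = (w^14)^k.
So S = 1 + u + u^2 + ... + u^(11) with u = w^14.
14 = 1*12 + 2, so 14 is not a multiple of 12: u = (w^12)^1 * w^2 = w^2 ≠ 1 (w is a primitive 12th root), while u^12 = (w^12)^14 = 1.
Geometric series: S = (1 - u^12)/(1 - u) = (1 - 1)/(1 - u) = 0

S = 0


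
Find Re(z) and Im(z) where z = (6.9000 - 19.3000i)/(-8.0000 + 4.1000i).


Multiply by conjugate: (6.9000 - 19.3000i)(-8.0000 - 4.1000i) / ((-8)^2 + 4.1^2)
Numerator real = 6.9*(-8) - (19.3)*4.1 = -134.33
Numerator imag = -19.3*(-8) - 6.9*4.1 = 126.11
Denominator = 80.81
Re(z) = -134.33/80.81 = -1.6623
Im(z) = 126.11/80.81 = 1.5606

Re(z) = -1.6623, Im(z) = 1.5606


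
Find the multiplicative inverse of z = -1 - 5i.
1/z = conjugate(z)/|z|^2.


|z|^2 = 1+25 = 26
1/z = (-1 + 5i)/26

1/z = -0.0385 + 0.1923i


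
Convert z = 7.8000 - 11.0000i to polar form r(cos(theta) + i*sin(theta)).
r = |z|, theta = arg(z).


r = sqrt(60.84+121) = sqrt(181.84) = 13.4848
theta = atan2(-11, 7.8) = -54.6599 degrees

r = 13.4848, theta = -54.6599 degrees


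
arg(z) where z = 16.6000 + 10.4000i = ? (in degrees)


Re = 16.6, Im = 10.4
arg = atan2(10.4, 16.6) = 32.0674 degrees

arg(z) = 32.0674 degrees


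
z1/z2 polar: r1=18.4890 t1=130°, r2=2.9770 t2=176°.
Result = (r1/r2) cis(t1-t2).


r = 18.4890 / 2.9770 = 6.2106
theta = 130° - 176° = -46° = 314° (mod 360)

6.2106 cis(314°)


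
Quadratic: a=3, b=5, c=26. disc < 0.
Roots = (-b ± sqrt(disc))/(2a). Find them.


disc = 5^2 - 4*3*26 = 25 - 312 = -287
sqrt(|disc|) = sqrt(287) = 16.9411
Real part = -5/(2*3) = -0.8333
Imag part = 16.9411/(2*3) = 2.8235

-0.8333 ± 2.8235i


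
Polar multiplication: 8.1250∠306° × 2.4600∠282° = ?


r = 8.1250 * 2.4600 = 19.9875
theta = 306° + 282° = 588° = 228° (mod 360)

19.9875 cis(228°)


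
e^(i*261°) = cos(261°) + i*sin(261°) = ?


cos(261°) = -0.1564
sin(261°) = -0.9877

e^(i*261°) = -0.1564 - 0.9877i


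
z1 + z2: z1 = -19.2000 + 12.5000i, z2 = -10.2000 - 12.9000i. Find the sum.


Real: -19.2 - 10.2 = -29.4
Imag: 12.5 - 12.9 = -0.4

-29.4000 - 0.4000i


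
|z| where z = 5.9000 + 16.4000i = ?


|z| = sqrt(5.9^2 + 16.4^2) = sqrt(34.81 + 268.96) = sqrt(303.77) = 17.4290

|z| = 17.4290


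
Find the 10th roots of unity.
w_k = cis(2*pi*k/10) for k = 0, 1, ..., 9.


The 10th roots of unity are cis(360k/10°) for k=0..9
Angle step = 360/10 = 36°
Primitive root: cis(36°)
Primitive root = 0.8090 + 0.5878i

10 roots at angles: 0°, 36°, 72°, 108°, 144°, 180°, 216°, 252°, 288°, 324°


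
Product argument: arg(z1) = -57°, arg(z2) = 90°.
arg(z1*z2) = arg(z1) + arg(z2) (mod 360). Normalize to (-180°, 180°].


arg(z1*z2) = -57° + 90° = 33°
Normalized to (-180°, 180°]: 33°

33°


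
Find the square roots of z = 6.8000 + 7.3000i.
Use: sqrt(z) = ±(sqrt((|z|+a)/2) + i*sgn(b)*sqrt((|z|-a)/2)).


|z| = sqrt(46.24+53.29) = 9.9765
sqrt((|z|+a)/2) = sqrt((9.9765+6.8)/2) = sqrt(8.3882) = 2.8962
sqrt((|z|-a)/2) = sqrt((9.9765-6.8)/2) = sqrt(1.5882) = 1.2603

±(2.8962 + 1.2603i) i.e. 2.8962 + 1.2603i and -2.8962 - 1.2603i


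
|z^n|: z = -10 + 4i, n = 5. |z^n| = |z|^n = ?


|z| = sqrt(100+16) = sqrt(116) = 10.7703
|z^5| = |z|^5 = (sqrt(116))^5 = 116^2 * sqrt(116) = 13456*sqrt(116)

|z^5| = 13456*sqrt(116) ≈ 144925.5553


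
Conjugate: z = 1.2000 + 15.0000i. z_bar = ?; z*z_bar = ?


z_bar = 1.2000 - 15.0000i
z*z_bar = 1.2^2 + 15^2 = 1.44 + 225 = 226.44

z_bar = 1.2000 - 15.0000i, z*z_bar = 226.44


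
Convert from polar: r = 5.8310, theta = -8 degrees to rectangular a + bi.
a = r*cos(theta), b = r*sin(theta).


a = 5.8310*cos(-8°) = 5.8310*0.99027 = 5.7743
b = 5.8310*sin(-8°) = 5.8310*(-0.13917) = -0.8115

5.7743 - 0.8115i


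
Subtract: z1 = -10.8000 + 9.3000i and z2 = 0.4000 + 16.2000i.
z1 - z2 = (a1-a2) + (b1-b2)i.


Real: -10.8 - 0.4 = -11.2
Imag: 9.3 - 16.2 = -6.9

-11.2000 - 6.9000i


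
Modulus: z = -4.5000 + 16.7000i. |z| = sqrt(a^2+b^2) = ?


|z| = sqrt((-4.5)^2 + 16.7^2) = sqrt(20.25 + 278.89) = sqrt(299.14) = 17.2957

|z| = 17.2957


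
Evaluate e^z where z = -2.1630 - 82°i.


e^-2.1630 = 0.1150
cos(-82°) = 0.1392
sin(-82°) = -0.9903
Real = 0.1150*0.1392 = 0.0160
Imag = 0.1150*(-0.9903) = -0.1139

0.0160 - 0.1139i


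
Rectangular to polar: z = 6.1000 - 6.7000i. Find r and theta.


r = sqrt(37.21+44.89) = sqrt(82.1) = 9.0609
theta = atan2(-6.7, 6.1) = -47.6838 degrees

r = 9.0609, theta = -47.6838 degrees


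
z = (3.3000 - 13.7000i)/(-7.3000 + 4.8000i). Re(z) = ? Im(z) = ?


Multiply by conjugate: (3.3000 - 13.7000i)(-7.3000 - 4.8000i) / ((-7.3)^2 + 4.8^2)
Numerator real = 3.3*(-7.3) - (13.7)*4.8 = -89.85
Numerator imag = -13.7*(-7.3) - 3.3*4.8 = 84.17
Denominator = 76.33
Re(z) = -89.85/76.33 = -1.1771
Im(z) = 84.17/76.33 = 1.1027

Re(z) = -1.1771, Im(z) = 1.1027


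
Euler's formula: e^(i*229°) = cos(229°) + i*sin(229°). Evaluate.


cos(229°) = -0.6561
sin(229°) = -0.7547

e^(i*229°) = -0.6561 - 0.7547i


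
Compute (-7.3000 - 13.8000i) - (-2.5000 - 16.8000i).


Real: -7.3 + 2.5 = -4.8
Imag: -13.8 + 16.8 = 3

-4.8000 + 3.0000i


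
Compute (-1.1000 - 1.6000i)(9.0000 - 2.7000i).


Real = -1.1*9 - (-1.6)*(-2.7) = -9.9 - 4.32 = -14.22
Imag = -1.1*(-2.7) + 9*(-1.6) = 2.97 - (14.4) = -11.43

-14.2200 - 11.4300i


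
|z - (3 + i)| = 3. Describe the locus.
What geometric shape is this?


|z - z0| = r is a circle with center z0 and radius r.
Center = (3, 1), radius = 3

Circle with center (3, 1) and radius 3


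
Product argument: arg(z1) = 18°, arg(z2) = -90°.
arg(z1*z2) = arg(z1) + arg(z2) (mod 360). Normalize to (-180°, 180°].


arg(z1*z2) = 18° - 90° = -72°
Normalized to (-180°, 180°]: -72°

-72°


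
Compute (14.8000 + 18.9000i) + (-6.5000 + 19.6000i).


Real: 14.8 - 6.5 = 8.3
Imag: 18.9 + 19.6 = 38.5

8.3000 + 38.5000i


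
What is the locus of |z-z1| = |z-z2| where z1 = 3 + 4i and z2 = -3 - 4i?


Equal distances means the locus is the perpendicular bisector of z1 and z2.
Midpoint = ((3+(-3))/2, (4+(-4))/2) = (0, 0)

Perpendicular bisector through (0, 0)


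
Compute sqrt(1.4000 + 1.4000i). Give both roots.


|z| = sqrt(1.96+1.96) = 1.9799
sqrt((|z|+a)/2) = sqrt((1.9799+1.4)/2) = sqrt(1.6899) = 1.3000
sqrt((|z|-a)/2) = sqrt((1.9799-1.4)/2) = sqrt(0.2899) = 0.5385

±(1.3000 + 0.5385i) i.e. 1.3000 + 0.5385i and -1.3000 - 0.5385i


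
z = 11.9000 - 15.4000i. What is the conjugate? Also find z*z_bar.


z_bar = 11.9000 + 15.4000i
z*z_bar = 11.9^2 + (-15.4)^2 = 141.61 + 237.16 = 378.77

z_bar = 11.9000 + 15.4000i, z*z_bar = 378.77


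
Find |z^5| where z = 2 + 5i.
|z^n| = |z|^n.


|z| = sqrt(4+25) = sqrt(29) = 5.3852
|z^5| = |z|^5 = (sqrt(29))^5 = 29^2 * sqrt(29) = 841*sqrt(29)

|z^5| = 841*sqrt(29) ≈ 4528.9236


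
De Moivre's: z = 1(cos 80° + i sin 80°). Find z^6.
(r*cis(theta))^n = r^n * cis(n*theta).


r^6 = 1^6 = 1
n*theta = 6*80° = 480° = 120° (mod 360)
a = 1*cos(120°) = -0.5000
b = 1*sin(120°) = 0.8660

1 cis(120°) = -0.5000 + 0.8660i


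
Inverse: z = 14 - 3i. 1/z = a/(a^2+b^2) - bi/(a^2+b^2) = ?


|z|^2 = 196+9 = 205
1/z = (14 + 3i)/205

1/z = 0.0683 + 0.0146i


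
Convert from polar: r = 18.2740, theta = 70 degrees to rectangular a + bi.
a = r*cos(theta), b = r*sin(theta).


a = 18.2740*cos(70°) = 18.2740*0.34202 = 6.2501
b = 18.2740*sin(70°) = 18.2740*0.93969 = 17.1719

6.2501 + 17.1719i


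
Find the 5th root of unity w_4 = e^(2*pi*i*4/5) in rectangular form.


Angle = 360*4/5 = 288°
a = cos(288°) = 0.3090
b = sin(288°) = -0.9511

0.3090 - 0.9511i


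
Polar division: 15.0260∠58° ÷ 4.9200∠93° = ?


r = 15.0260 / 4.9200 = 3.0541
theta = 58° - 93° = -35° = 325° (mod 360)

3.0541 cis(325°)


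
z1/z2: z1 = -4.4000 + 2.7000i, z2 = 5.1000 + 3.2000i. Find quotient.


Conjugate of z2 = 5.1000 - 3.2000i
Numerator: (-4.4000 + 2.7000i)(5.1000 - 3.2000i) = -13.8000 + 27.8500i
Denominator: 5.1^2 + 3.2^2 = 36.25
Result = (-13.8000 + 27.8500i)/36.25

-0.3807 + 0.7683i


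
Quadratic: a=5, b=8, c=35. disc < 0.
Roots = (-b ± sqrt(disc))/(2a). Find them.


disc = 8^2 - 4*5*35 = 64 - 700 = -636
sqrt(|disc|) = sqrt(636) = 25.2190
Real part = -8/(2*5) = -0.8000
Imag part = 25.2190/(2*5) = 2.5219

-0.8000 ± 2.5219i


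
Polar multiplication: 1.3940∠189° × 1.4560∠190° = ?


r = 1.3940 * 1.4560 = 2.0297
theta = 189° + 190° = 379° = 19° (mod 360)

2.0297 cis(19°)


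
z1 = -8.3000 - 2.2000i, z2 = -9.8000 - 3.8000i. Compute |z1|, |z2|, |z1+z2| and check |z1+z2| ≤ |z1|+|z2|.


|z1| = sqrt((-8.3)^2 + (-2.2)^2) = sqrt(73.73) = 8.5866
|z2| = sqrt((-9.8)^2 + (-3.8)^2) = sqrt(110.48) = 10.5109
z1+z2 = -18.1000 - 6.0000i
|z1+z2| = sqrt(363.61) = 19.0686
|z1|+|z2| = 8.5866 + 10.5109 = 19.0975

|z1+z2| = 19.0686 ≤ |z1|+|z2| = 19.0975 (verified)


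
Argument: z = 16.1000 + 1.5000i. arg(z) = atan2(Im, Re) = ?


Re = 16.1, Im = 1.5
arg = atan2(1.5, 16.1) = 5.3228 degrees

arg(z) = 5.3228 degrees


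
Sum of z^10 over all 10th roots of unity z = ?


The roots are w_k = w^k with w = e^(2*pi*i/10), and (w^k)^10 = (w^10)^k.
So S = 1 + u + u^2 + ... + u^(9) with u = w^10.
10 = 1*10 + 0, so 10 is a multiple of 10 and u = (w^10)^1 = 1.
Every one of the 10 terms equals 1: S = 10

S = 10


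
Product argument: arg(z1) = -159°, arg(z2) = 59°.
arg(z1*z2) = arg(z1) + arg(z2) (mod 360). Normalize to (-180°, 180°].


arg(z1*z2) = -159° + 59° = -100°
Normalized to (-180°, 180°]: -100°

-100°


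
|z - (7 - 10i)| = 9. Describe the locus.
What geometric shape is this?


|z - z0| = r is a circle with center z0 and radius r.
Center = (7, -10), radius = 9

Circle with center (7, -10) and radius 9


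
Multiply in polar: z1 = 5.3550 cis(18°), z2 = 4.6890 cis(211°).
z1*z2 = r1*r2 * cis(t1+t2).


r = 5.3550 * 4.6890 = 25.1096
theta = 18° + 211° = 229° = 229° (mod 360)

25.1096 cis(229°)


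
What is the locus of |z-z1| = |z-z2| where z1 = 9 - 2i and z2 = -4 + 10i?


Equal distances means the locus is the perpendicular bisector of z1 and z2.
Midpoint = ((9+(-4))/2, (-2+10)/2) = (2.5000, 4.0000)

Perpendicular bisector through (2.5000, 4.0000)


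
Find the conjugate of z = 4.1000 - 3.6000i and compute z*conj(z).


z_bar = 4.1000 + 3.6000i
z*z_bar = 4.1^2 + (-3.6)^2 = 16.81 + 12.96 = 29.77

z_bar = 4.1000 + 3.6000i, z*z_bar = 29.77


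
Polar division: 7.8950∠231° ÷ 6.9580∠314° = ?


r = 7.8950 / 6.9580 = 1.1347
theta = 231° - 314° = -83° = 277° (mod 360)

1.1347 cis(277°)


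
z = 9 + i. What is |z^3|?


|z| = sqrt(81+1) = sqrt(82) = 9.0554
|z^3| = |z|^3 = (sqrt(82))^3 = 82*sqrt(82)

|z^3| = 82*sqrt(82) ≈ 742.5416


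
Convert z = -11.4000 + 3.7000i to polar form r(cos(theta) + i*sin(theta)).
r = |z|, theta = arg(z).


r = sqrt(129.96+13.69) = sqrt(143.65) = 11.9854
theta = atan2(3.7, -11.4) = 162.0186 degrees

r = 11.9854, theta = 162.0186 degrees


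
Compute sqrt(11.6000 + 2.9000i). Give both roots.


|z| = sqrt(134.56+8.41) = 11.9570
sqrt((|z|+a)/2) = sqrt((11.9570+11.6)/2) = sqrt(11.7785) = 3.4320
sqrt((|z|-a)/2) = sqrt((11.9570-11.6)/2) = sqrt(0.1785) = 0.4225

±(3.4320 + 0.4225i) i.e. 3.4320 + 0.4225i and -3.4320 - 0.4225i


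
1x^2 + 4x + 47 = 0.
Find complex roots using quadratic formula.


disc = 4^2 - 4*1*47 = 16 - 188 = -172
sqrt(|disc|) = sqrt(172) = 13.1149
Real part = -4/(2*1) = -2.0000
Imag part = 13.1149/(2*1) = 6.5574

-2.0000 ± 6.5574i


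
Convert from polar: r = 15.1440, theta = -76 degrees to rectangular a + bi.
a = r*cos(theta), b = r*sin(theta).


a = 15.1440*cos(-76°) = 15.1440*0.241922 = 3.6637
b = 15.1440*sin(-76°) = 15.1440*(-0.9703) = -14.6942

3.6637 - 14.6942i


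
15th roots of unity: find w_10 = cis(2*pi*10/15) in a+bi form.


Angle = 360*10/15 = 240°
a = cos(240°) = -0.5000
b = sin(240°) = -0.8660

-0.5000 - 0.8660i


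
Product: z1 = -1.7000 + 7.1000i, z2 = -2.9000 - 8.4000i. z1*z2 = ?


Real = -1.7*(-2.9) - 7.1*(-8.4) = 4.93 - (-59.64) = 64.57
Imag = -1.7*(-8.4) - (2.9)*7.1 = 14.28 - (20.59) = -6.31

64.5700 - 6.3100i


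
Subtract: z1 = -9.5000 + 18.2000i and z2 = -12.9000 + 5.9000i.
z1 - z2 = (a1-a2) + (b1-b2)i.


Real: -9.5 + 12.9 = 3.4
Imag: 18.2 - 5.9 = 12.3

3.4000 + 12.3000i


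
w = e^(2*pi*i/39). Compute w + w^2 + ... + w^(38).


With w = e^(2*pi*i/39), all 39 of the 39th roots of unity w^0 = 1, w, ..., w^(38) sum to 0: 1 + w + ... + w^(38) = (1 - w^39)/(1 - w) = 0 since w^39 = 1, w ≠ 1.
Removing the root 1: w + w^2 + ... + w^(38) = 0 - 1 = -1

Sum = -1


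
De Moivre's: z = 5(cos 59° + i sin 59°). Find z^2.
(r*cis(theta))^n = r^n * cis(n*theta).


r^2 = 5^2 = 25
n*theta = 2*59° = 118° = 118° (mod 360)
a = 25*cos(118°) = -11.7368
b = 25*sin(118°) = 22.0737

25 cis(118°) = -11.7368 + 22.0737i


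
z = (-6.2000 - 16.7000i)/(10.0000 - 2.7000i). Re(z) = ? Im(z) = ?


Multiply by conjugate: (-6.2000 - 16.7000i)(10.0000 + 2.7000i) / (10^2 + (-2.7)^2)
Numerator real = -6.2*10 - (16.7)*(-2.7) = -16.91
Numerator imag = -16.7*10 - (-6.2)*(-2.7) = -183.74
Denominator = 107.29
Re(z) = -16.91/107.29 = -0.1576
Im(z) = -183.74/107.29 = -1.7126

Re(z) = -0.1576, Im(z) = -1.7126


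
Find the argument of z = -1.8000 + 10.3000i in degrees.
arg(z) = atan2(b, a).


Re = -1.8, Im = 10.3
arg = atan2(10.3, -1.8) = 99.9128 degrees

arg(z) = 99.9128 degrees


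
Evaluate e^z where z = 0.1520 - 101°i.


e^0.1520 = 1.1642
cos(-101°) = -0.1908
sin(-101°) = -0.9816
Real = 1.1642*(-0.1908) = -0.2221
Imag = 1.1642*(-0.9816) = -1.1428

-0.2221 - 1.1428i


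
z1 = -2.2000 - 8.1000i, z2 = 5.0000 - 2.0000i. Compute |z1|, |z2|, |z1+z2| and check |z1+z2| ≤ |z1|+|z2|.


|z1| = sqrt((-2.2)^2 + (-8.1)^2) = sqrt(70.45) = 8.3934
|z2| = sqrt(5^2 + (-2)^2) = sqrt(29) = 5.3852
z1+z2 = 2.8000 - 10.1000i
|z1+z2| = sqrt(109.85) = 10.4809
|z1|+|z2| = 8.3934 + 5.3852 = 13.7786

|z1+z2| = 10.4809 ≤ |z1|+|z2| = 13.7786 (verified)


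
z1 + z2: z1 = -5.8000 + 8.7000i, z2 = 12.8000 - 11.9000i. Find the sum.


Real: -5.8 + 12.8 = 7
Imag: 8.7 - 11.9 = -3.2

7.0000 - 3.2000i


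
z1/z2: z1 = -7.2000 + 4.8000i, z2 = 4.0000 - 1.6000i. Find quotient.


Conjugate of z2 = 4.0000 + 1.6000i
Numerator: (-7.2000 + 4.8000i)(4.0000 + 1.6000i) = -36.4800 + 7.6800i
Denominator: 4^2 + (-1.6)^2 = 18.56
Result = (-36.4800 + 7.6800i)/18.56

-1.9655 + 0.4138i


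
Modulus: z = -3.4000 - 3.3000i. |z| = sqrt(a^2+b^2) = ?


|z| = sqrt((-3.4)^2 + (-3.3)^2) = sqrt(11.56 + 10.89) = sqrt(22.45) = 4.7381

|z| = 4.7381


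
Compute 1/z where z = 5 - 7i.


|z|^2 = 25+49 = 74
1/z = (5 + 7i)/74

1/z = 0.0676 + 0.0946i


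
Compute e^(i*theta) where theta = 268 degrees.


cos(268°) = -0.0349
sin(268°) = -0.9994

e^(i*268°) = -0.0349 - 0.9994i


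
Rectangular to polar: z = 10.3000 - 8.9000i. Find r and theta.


r = sqrt(106.09+79.21) = sqrt(185.3) = 13.6125
theta = atan2(-8.9, 10.3) = -40.8296 degrees

r = 13.6125, theta = -40.8296 degrees


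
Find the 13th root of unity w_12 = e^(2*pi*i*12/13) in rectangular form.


Angle = 360*12/13 = 332.3077°
a = cos(332.3077°) = 0.8855
b = sin(332.3077°) = -0.4647

0.8855 - 0.4647i


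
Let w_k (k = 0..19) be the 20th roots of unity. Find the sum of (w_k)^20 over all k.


The roots are w_k = w^k with w = e^(2*pi*i/20), and (w^k)^20 = (w^20)^k.
So S = 1 + u + u^2 + ... + u^(19) with u = w^20.
20 = 1*20 + 0, so 20 is a multiple of 20 and u = (w^20)^1 = 1.
Every one of the 20 terms equals 1: S = 20

S = 20


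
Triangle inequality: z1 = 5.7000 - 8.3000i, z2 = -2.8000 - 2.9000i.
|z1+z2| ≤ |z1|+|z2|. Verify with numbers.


|z1| = sqrt(5.7^2 + (-8.3)^2) = sqrt(101.38) = 10.0688
|z2| = sqrt((-2.8)^2 + (-2.9)^2) = sqrt(16.25) = 4.0311
z1+z2 = 2.9000 - 11.2000i
|z1+z2| = sqrt(133.85) = 11.5694
|z1|+|z2| = 10.0688 + 4.0311 = 14.0999

|z1+z2| = 11.5694 ≤ |z1|+|z2| = 14.0999 (verified)


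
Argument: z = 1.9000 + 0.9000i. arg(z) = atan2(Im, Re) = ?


Re = 1.9, Im = 0.9
arg = atan2(0.9, 1.9) = 25.3462 degrees

arg(z) = 25.3462 degrees


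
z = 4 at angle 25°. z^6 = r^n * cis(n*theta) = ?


r^6 = 4^6 = 4096
n*theta = 6*25° = 150° = 150° (mod 360)
a = 4096*cos(150°) = -3547.2401
b = 4096*sin(150°) = 2048.0000

4096 cis(150°) = -3547.2401 + 2048.0000i


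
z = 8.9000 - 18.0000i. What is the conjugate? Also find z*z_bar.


z_bar = 8.9000 + 18.0000i
z*z_bar = 8.9^2 + (-18)^2 = 79.21 + 324 = 403.21

z_bar = 8.9000 + 18.0000i, z*z_bar = 403.21


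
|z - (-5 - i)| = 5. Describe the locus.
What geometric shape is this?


|z - z0| = r is a circle with center z0 and radius r.
Center = (-5, -1), radius = 5

Circle with center (-5, -1) and radius 5


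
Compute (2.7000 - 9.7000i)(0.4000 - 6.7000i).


Real = 2.7*0.4 - (-9.7)*(-6.7) = 1.08 - 64.99 = -63.91
Imag = 2.7*(-6.7) + 0.4*(-9.7) = -18.09 - (3.88) = -21.97

-63.9100 - 21.9700i


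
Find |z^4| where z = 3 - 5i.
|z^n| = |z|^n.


|z| = sqrt(9+25) = sqrt(34) = 5.8310
|z^4| = |z|^4 = (sqrt(34))^4 = 34^2 = 1156

|z^4| = 1156


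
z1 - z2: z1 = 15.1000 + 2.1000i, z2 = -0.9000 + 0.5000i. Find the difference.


Real: 15.1 + 0.9 = 16
Imag: 2.1 - 0.5 = 1.6

16.0000 + 1.6000i


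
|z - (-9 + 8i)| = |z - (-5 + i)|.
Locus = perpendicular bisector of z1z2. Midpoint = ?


Equal distances means the locus is the perpendicular bisector of z1 and z2.
Midpoint = ((-9+(-5))/2, (8+1)/2) = (-7.0000, 4.5000)

Perpendicular bisector through (-7.0000, 4.5000)


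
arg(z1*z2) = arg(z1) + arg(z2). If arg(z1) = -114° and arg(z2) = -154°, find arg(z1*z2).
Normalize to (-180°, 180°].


arg(z1*z2) = -114° - 154° = -268°
Normalized to (-180°, 180°]: 92°

92°


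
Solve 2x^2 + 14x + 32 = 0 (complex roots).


disc = 14^2 - 4*2*32 = 196 - 256 = -60
sqrt(|disc|) = sqrt(60) = 7.7460
Real part = -14/(2*2) = -3.5000
Imag part = 7.7460/(2*2) = 1.9365

-3.5000 ± 1.9365i


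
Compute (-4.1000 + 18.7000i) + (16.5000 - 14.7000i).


Real: -4.1 + 16.5 = 12.4
Imag: 18.7 - 14.7 = 4

12.4000 + 4.0000i


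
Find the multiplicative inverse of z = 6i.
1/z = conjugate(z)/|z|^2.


|z|^2 = 0+36 = 36
1/z = (0 - 6i)/36

1/z = 0 - 0.1667i


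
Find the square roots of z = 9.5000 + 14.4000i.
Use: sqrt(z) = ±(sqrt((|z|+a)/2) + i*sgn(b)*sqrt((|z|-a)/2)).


|z| = sqrt(90.25+207.36) = 17.2514
sqrt((|z|+a)/2) = sqrt((17.2514+9.5)/2) = sqrt(13.3757) = 3.6573
sqrt((|z|-a)/2) = sqrt((17.2514-9.5)/2) = sqrt(3.8757) = 1.9687

±(3.6573 + 1.9687i) i.e. 3.6573 + 1.9687i and -3.6573 - 1.9687i


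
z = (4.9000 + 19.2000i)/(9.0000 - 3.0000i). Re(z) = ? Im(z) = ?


Multiply by conjugate: (4.9000 + 19.2000i)(9.0000 + 3.0000i) / (9^2 + (-3)^2)
Numerator real = 4.9*9 + 19.2*(-3) = -13.5
Numerator imag = 19.2*9 - 4.9*(-3) = 187.5
Denominator = 90
Re(z) = -13.5/90 = -0.1500
Im(z) = 187.5/90 = 2.0833

Re(z) = -0.1500, Im(z) = 2.0833


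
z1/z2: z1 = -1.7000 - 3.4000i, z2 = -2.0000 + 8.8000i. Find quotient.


Conjugate of z2 = -2.0000 - 8.8000i
Numerator: (-1.7000 - 3.4000i)(-2.0000 - 8.8000i) = -26.5200 + 21.7600i
Denominator: (-2)^2 + 8.8^2 = 81.44
Result = (-26.5200 + 21.7600i)/81.44

-0.3256 + 0.2672i


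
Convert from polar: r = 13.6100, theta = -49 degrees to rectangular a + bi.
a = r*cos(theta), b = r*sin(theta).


a = 13.6100*cos(-49°) = 13.6100*0.65606 = 8.9290
b = 13.6100*sin(-49°) = 13.6100*(-0.75471) = -10.2716

8.9290 - 10.2716i


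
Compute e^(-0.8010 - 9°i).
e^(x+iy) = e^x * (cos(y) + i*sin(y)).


e^-0.8010 = 0.4489
cos(-9°) = 0.9877
sin(-9°) = -0.1564
Real = 0.4489*0.9877 = 0.4434
Imag = 0.4489*(-0.1564) = -0.0702

0.4434 - 0.0702i


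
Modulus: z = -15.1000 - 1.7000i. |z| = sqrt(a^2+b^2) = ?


|z| = sqrt((-15.1)^2 + (-1.7)^2) = sqrt(228.01 + 2.89) = sqrt(230.9) = 15.1954

|z| = 15.1954


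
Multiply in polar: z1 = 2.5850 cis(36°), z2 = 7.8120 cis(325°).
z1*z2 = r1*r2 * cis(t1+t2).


r = 2.5850 * 7.8120 = 20.1940
theta = 36° + 325° = 361° = 1° (mod 360)

20.1940 cis(1°)


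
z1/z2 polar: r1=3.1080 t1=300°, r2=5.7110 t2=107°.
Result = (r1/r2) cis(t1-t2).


r = 3.1080 / 5.7110 = 0.5442
theta = 300° - 107° = 193° = 193° (mod 360)

0.5442 cis(193°)


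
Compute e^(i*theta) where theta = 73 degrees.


cos(73°) = 0.2924
sin(73°) = 0.9563

e^(i*73°) = 0.2924 + 0.9563i


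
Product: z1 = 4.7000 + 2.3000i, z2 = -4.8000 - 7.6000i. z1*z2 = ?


Real = 4.7*(-4.8) - 2.3*(-7.6) = -22.56 - (-17.48) = -5.08
Imag = 4.7*(-7.6) - (4.8)*2.3 = -35.72 - (11.04) = -46.76

-5.0800 - 46.7600i


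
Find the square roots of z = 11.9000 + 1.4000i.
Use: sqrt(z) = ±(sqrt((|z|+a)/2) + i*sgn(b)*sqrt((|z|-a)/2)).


|z| = sqrt(141.61+1.96) = 11.9821
sqrt((|z|+a)/2) = sqrt((11.9821+11.9)/2) = sqrt(11.9410) = 3.4556
sqrt((|z|-a)/2) = sqrt((11.9821-11.9)/2) = sqrt(0.0410) = 0.2026

±(3.4556 + 0.2026i) i.e. 3.4556 + 0.2026i and -3.4556 - 0.2026i


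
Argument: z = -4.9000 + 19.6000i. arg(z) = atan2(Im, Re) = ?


Re = -4.9, Im = 19.6
arg = atan2(19.6, -4.9) = 104.0362 degrees

arg(z) = 104.0362 degrees


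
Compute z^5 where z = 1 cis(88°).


r^5 = 1^5 = 1
n*theta = 5*88° = 440° = 80° (mod 360)
a = 1*cos(80°) = 0.1736
b = 1*sin(80°) = 0.9848

1 cis(80°) = 0.1736 + 0.9848i


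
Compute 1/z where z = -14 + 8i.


|z|^2 = 196+64 = 260
1/z = (-14 - 8i)/260

1/z = -0.0538 - 0.0308i


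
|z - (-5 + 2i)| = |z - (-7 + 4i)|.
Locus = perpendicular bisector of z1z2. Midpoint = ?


Equal distances means the locus is the perpendicular bisector of z1 and z2.
Midpoint = ((-5+(-7))/2, (2+4)/2) = (-6.0000, 3.0000)

Perpendicular bisector through (-6.0000, 3.0000)


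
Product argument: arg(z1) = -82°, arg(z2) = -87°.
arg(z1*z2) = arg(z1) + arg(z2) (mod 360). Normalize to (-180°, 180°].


arg(z1*z2) = -82° - 87° = -169°
Normalized to (-180°, 180°]: -169°

-169°


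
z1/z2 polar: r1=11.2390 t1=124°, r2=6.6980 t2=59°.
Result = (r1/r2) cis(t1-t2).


r = 11.2390 / 6.6980 = 1.6780
theta = 124° - 59° = 65° = 65° (mod 360)

1.6780 cis(65°)


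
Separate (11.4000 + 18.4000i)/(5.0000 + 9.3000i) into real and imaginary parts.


Multiply by conjugate: (11.4000 + 18.4000i)(5.0000 - 9.3000i) / (5^2 + 9.3^2)
Numerator real = 11.4*5 + 18.4*9.3 = 228.12
Numerator imag = 18.4*5 - 11.4*9.3 = -14.02
Denominator = 111.49
Re(z) = 228.12/111.49 = 2.0461
Im(z) = -14.02/111.49 = -0.1258

Re(z) = 2.0461, Im(z) = -0.1258


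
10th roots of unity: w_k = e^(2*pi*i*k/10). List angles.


The 10th roots of unity are cis(360k/10°) for k=0..9
Angle step = 360/10 = 36°
Primitive root: cis(36°)
Primitive root = 0.8090 + 0.5878i

10 roots at angles: 0°, 36°, 72°, 108°, 144°, 180°, 216°, 252°, 288°, 324°


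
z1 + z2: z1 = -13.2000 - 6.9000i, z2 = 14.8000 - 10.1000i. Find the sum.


Real: -13.2 + 14.8 = 1.6
Imag: -6.9 - 10.1 = -17

1.6000 - 17.0000i


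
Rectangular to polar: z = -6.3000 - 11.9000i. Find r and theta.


r = sqrt(39.69+141.61) = sqrt(181.3) = 13.4648
theta = atan2(-11.9, -6.3) = -117.8973 degrees

r = 13.4648, theta = -117.8973 degrees


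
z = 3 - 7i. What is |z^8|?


|z| = sqrt(9+49) = sqrt(58) = 7.6158
|z^8| = |z|^8 = (sqrt(58))^8 = 58^4 = 11316496

|z^8| = 11316496


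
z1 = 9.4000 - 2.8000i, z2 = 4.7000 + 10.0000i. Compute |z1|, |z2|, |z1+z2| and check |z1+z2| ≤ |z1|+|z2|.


|z1| = sqrt(9.4^2 + (-2.8)^2) = sqrt(96.2) = 9.8082
|z2| = sqrt(4.7^2 + 10^2) = sqrt(122.09) = 11.0494
z1+z2 = 14.1000 + 7.2000i
|z1+z2| = sqrt(250.65) = 15.8319
|z1|+|z2| = 9.8082 + 11.0494 = 20.8576

|z1+z2| = 15.8319 ≤ |z1|+|z2| = 20.8576 (verified)


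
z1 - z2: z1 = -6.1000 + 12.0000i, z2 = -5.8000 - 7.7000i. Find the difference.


Real: -6.1 + 5.8 = -0.3
Imag: 12 + 7.7 = 19.7

-0.3000 + 19.7000i


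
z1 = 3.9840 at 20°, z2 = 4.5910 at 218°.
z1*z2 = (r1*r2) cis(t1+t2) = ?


r = 3.9840 * 4.5910 = 18.2905
theta = 20° + 218° = 238° = 238° (mod 360)

18.2905 cis(238°)


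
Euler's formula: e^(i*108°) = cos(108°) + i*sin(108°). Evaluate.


cos(108°) = -0.3090
sin(108°) = 0.9511

e^(i*108°) = -0.3090 + 0.9511i


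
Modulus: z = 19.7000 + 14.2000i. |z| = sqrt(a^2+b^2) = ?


|z| = sqrt(19.7^2 + 14.2^2) = sqrt(388.09 + 201.64) = sqrt(589.73) = 24.2844

|z| = 24.2844


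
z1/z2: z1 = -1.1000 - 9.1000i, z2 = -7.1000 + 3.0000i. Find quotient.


Conjugate of z2 = -7.1000 - 3.0000i
Numerator: (-1.1000 - 9.1000i)(-7.1000 - 3.0000i) = -19.4900 + 67.9100i
Denominator: (-7.1)^2 + 3^2 = 59.41
Result = (-19.4900 + 67.9100i)/59.41

-0.3281 + 1.1431i


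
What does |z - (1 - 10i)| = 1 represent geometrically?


|z - z0| = r is a circle with center z0 and radius r.
Center = (1, -10), radius = 1

Circle with center (1, -10) and radius 1


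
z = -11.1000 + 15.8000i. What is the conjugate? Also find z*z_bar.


z_bar = -11.1000 - 15.8000i
z*z_bar = (-11.1)^2 + 15.8^2 = 123.21 + 249.64 = 372.85

z_bar = -11.1000 - 15.8000i, z*z_bar = 372.85


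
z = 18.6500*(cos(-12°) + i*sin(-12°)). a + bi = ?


a = 18.6500*cos(-12°) = 18.6500*0.97815 = 18.2425
b = 18.6500*sin(-12°) = 18.6500*(-0.207912) = -3.8776

18.2425 - 3.8776i


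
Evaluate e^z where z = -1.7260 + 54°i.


e^-1.7260 = 0.1780
cos(54°) = 0.5878
sin(54°) = 0.809
Real = 0.1780*0.5878 = 0.1046
Imag = 0.1780*0.809 = 0.1440

0.1046 + 0.1440i


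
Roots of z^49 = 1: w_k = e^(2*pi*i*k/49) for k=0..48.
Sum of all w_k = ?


The sum of all 49th roots of unity is 0.
Geometric series: (1 - w^49)/(1 - w) = (1-1)/(1-w) = 0 since w^49 = 1, w ≠ 1.
Alternatively: coefficient of z^48 in z^49 - 1 is 0.

0


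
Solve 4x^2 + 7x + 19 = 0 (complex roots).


disc = 7^2 - 4*4*19 = 49 - 304 = -255
sqrt(|disc|) = sqrt(255) = 15.9687
Real part = -7/(2*4) = -0.8750
Imag part = 15.9687/(2*4) = 1.9961

-0.8750 ± 1.9961i


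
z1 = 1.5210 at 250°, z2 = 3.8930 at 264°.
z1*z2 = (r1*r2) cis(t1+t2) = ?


r = 1.5210 * 3.8930 = 5.9213
theta = 250° + 264° = 514° = 154° (mod 360)

5.9213 cis(154°)


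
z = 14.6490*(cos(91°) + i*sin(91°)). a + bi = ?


a = 14.6490*cos(91°) = 14.6490*(-0.017452) = -0.2557
b = 14.6490*sin(91°) = 14.6490*0.99985 = 14.6468

-0.2557 + 14.6468i


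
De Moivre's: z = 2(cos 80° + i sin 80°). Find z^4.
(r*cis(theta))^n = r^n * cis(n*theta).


r^4 = 2^4 = 16
n*theta = 4*80° = 320° = 320° (mod 360)
a = 16*cos(320°) = 12.2567
b = 16*sin(320°) = -10.2846

16 cis(320°) = 12.2567 - 10.2846i


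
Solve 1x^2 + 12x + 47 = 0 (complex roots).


disc = 12^2 - 4*1*47 = 144 - 188 = -44
sqrt(|disc|) = sqrt(44) = 6.6332
Real part = -12/(2*1) = -6.0000
Imag part = 6.6332/(2*1) = 3.3166

-6.0000 ± 3.3166i


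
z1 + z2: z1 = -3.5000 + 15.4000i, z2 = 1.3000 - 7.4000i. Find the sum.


Real: -3.5 + 1.3 = -2.2
Imag: 15.4 - 7.4 = 8

-2.2000 + 8.0000i


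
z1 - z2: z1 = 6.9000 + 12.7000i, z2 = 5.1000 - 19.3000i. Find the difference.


Real: 6.9 - 5.1 = 1.8
Imag: 12.7 + 19.3 = 32

1.8000 + 32.0000i


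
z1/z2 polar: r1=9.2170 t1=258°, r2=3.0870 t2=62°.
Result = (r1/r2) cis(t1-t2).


r = 9.2170 / 3.0870 = 2.9857
theta = 258° - 62° = 196° = 196° (mod 360)

2.9857 cis(196°)


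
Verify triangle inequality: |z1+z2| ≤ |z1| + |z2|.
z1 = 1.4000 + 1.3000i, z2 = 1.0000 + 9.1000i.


|z1| = sqrt(1.4^2 + 1.3^2) = sqrt(3.65) = 1.9105
|z2| = sqrt(1^2 + 9.1^2) = sqrt(83.81) = 9.1548
z1+z2 = 2.4000 + 10.4000i
|z1+z2| = sqrt(113.92) = 10.6733
|z1|+|z2| = 1.9105 + 9.1548 = 11.0653

|z1+z2| = 10.6733 ≤ |z1|+|z2| = 11.0653 (verified)


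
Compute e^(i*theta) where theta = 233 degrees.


cos(233°) = -0.6018
sin(233°) = -0.7986

e^(i*233°) = -0.6018 - 0.7986i


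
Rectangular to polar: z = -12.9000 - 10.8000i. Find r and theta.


r = sqrt(166.41+116.64) = sqrt(283.05) = 16.8241
theta = atan2(-10.8, -12.9) = -140.0636 degrees

r = 16.8241, theta = -140.0636 degrees


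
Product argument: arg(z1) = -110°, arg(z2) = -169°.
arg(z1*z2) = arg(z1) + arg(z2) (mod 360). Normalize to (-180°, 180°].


arg(z1*z2) = -110° - 169° = -279°
Normalized to (-180°, 180°]: 81°

81°


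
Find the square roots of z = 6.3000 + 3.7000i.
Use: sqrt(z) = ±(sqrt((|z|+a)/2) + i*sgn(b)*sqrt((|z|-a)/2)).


|z| = sqrt(39.69+13.69) = 7.3062
sqrt((|z|+a)/2) = sqrt((7.3062+6.3)/2) = sqrt(6.8031) = 2.6083
sqrt((|z|-a)/2) = sqrt((7.3062-6.3)/2) = sqrt(0.5031) = 0.7093

±(2.6083 + 0.7093i) i.e. 2.6083 + 0.7093i and -2.6083 - 0.7093i


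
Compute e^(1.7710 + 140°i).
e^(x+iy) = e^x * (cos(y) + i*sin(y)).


e^1.7710 = 5.8767
cos(140°) = -0.76604
sin(140°) = 0.6428
Real = 5.8767*(-0.76604) = -4.5018
Imag = 5.8767*0.6428 = 3.7775

-4.5018 + 3.7775i


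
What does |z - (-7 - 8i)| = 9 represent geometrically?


|z - z0| = r is a circle with center z0 and radius r.
Center = (-7, -8), radius = 9

Circle with center (-7, -8) and radius 9


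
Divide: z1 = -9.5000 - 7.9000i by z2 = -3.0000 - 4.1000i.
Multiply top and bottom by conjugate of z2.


Conjugate of z2 = -3.0000 + 4.1000i
Numerator: (-9.5000 - 7.9000i)(-3.0000 + 4.1000i) = 60.8900 - 15.2500i
Denominator: (-3)^2 + (-4.1)^2 = 25.81
Result = (60.8900 - 15.2500i)/25.81

2.3592 - 0.5909i


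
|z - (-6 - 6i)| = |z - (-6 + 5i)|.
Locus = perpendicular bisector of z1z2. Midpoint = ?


Equal distances means the locus is the perpendicular bisector of z1 and z2.
Midpoint = ((-6+(-6))/2, (-6+5)/2) = (-6.0000, -0.5000)

Perpendicular bisector through (-6.0000, -0.5000)


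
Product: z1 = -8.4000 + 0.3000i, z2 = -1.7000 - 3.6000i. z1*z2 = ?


Real = -8.4*(-1.7) - 0.3*(-3.6) = 14.28 - (-1.08) = 15.36
Imag = -8.4*(-3.6) - (1.7)*0.3 = 30.24 - (0.51) = 29.73

15.3600 + 29.7300i


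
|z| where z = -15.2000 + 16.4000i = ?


|z| = sqrt((-15.2)^2 + 16.4^2) = sqrt(231.04 + 268.96) = sqrt(500) = 22.3607

|z| = 22.3607


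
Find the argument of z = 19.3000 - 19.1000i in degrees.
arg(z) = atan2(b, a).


Re = 19.3, Im = -19.1
arg = atan2(-19.1, 19.3) = -44.7016 degrees

arg(z) = -44.7016 degrees


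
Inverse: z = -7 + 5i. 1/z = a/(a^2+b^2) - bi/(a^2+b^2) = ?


|z|^2 = 49+25 = 74
1/z = (-7 - 5i)/74

1/z = -0.0946 - 0.0676i


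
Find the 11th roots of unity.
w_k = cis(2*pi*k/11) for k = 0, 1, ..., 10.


The 11th roots of unity are cis(360k/11°) for k=0..10
Angle step = 360/11 = 32.7273°
Primitive root: cis(32.7273°)
Primitive root = 0.8413 + 0.5406i

11 roots at angles: 0°, 32.7273°, 65.4545°, 98.1818°, 130.9091°, 163.6364°, 196.3636°, 229.0909°, 261.8182°, 294.5455°, 327.2727°


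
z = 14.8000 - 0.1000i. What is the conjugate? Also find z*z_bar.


z_bar = 14.8000 + 0.1000i
z*z_bar = 14.8^2 + (-0.1)^2 = 219.04 + 0.01 = 219.05

z_bar = 14.8000 + 0.1000i, z*z_bar = 219.05


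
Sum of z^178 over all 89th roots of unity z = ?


The roots are w_k = w^k with w = e^(2*pi*i/89), and (w^k)^178 = (w^178)^k.
So S = 1 + u + u^2 + ... + u^(88) with u = w^178.
178 = 2*89 + 0, so 178 is a multiple of 89 and u = (w^89)^2 = 1.
Every one of the 89 terms equals 1: S = 89

S = 89


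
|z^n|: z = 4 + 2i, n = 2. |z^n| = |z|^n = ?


|z| = sqrt(16+4) = sqrt(20) = 4.4721
|z^2| = |z|^2 = (sqrt(20))^2 = 20

|z^2| = 20


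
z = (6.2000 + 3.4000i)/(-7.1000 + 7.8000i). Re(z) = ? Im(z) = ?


Multiply by conjugate: (6.2000 + 3.4000i)(-7.1000 - 7.8000i) / ((-7.1)^2 + 7.8^2)
Numerator real = 6.2*(-7.1) + 3.4*7.8 = -17.5
Numerator imag = 3.4*(-7.1) - 6.2*7.8 = -72.5
Denominator = 111.25
Re(z) = -17.5/111.25 = -0.1573
Im(z) = -72.5/111.25 = -0.6517

Re(z) = -0.1573, Im(z) = -0.6517


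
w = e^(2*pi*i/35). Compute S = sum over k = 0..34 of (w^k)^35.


The roots are w_k = w^k with w = e^(2*pi*i/35), and (w^k)^35 = (w^35)^k.
So S = 1 + u + u^2 + ... + u^(34) with u = w^35.
35 = 1*35 + 0, so 35 is a multiple of 35 and u = (w^35)^1 = 1.
Every one of the 35 terms equals 1: S = 35

S = 35


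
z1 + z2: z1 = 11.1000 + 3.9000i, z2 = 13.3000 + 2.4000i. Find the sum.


Real: 11.1 + 13.3 = 24.4
Imag: 3.9 + 2.4 = 6.3

24.4000 + 6.3000i


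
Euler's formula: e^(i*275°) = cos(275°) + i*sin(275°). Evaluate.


cos(275°) = 0.0872
sin(275°) = -0.9962

e^(i*275°) = 0.0872 - 0.9962i


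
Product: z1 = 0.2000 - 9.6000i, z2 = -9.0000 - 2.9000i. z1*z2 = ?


Real = 0.2*(-9) - (-9.6)*(-2.9) = -1.8 - 27.84 = -29.64
Imag = 0.2*(-2.9) - (9)*(-9.6) = -0.58 + 86.4 = 85.82

-29.6400 + 85.8200i


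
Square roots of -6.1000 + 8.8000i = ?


|z| = sqrt(37.21+77.44) = 10.7075
sqrt((|z|+a)/2) = sqrt((10.7075+(-6.1))/2) = sqrt(2.3037) = 1.5178
sqrt((|z|-a)/2) = sqrt((10.7075-(-6.1))/2) = sqrt(8.4037) = 2.8989

±(1.5178 + 2.8989i) i.e. 1.5178 + 2.8989i and -1.5178 - 2.8989i


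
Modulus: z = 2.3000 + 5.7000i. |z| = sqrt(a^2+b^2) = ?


|z| = sqrt(2.3^2 + 5.7^2) = sqrt(5.29 + 32.49) = sqrt(37.78) = 6.1465

|z| = 6.1465


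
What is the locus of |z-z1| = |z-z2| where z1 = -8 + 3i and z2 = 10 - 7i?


Equal distances means the locus is the perpendicular bisector of z1 and z2.
Midpoint = ((-8+10)/2, (3+(-7))/2) = (1.0000, -2.0000)

Perpendicular bisector through (1.0000, -2.0000)


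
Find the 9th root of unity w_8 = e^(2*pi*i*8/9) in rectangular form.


Angle = 360*8/9 = 320°
a = cos(320°) = 0.7660
b = sin(320°) = -0.6428

0.7660 - 0.6428i


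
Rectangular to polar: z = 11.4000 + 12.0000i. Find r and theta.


r = sqrt(129.96+144) = sqrt(273.96) = 16.5517
theta = atan2(12, 11.4) = 46.4688 degrees

r = 16.5517, theta = 46.4688 degrees


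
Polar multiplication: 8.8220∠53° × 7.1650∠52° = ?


r = 8.8220 * 7.1650 = 63.2096
theta = 53° + 52° = 105° = 105° (mod 360)

63.2096 cis(105°)


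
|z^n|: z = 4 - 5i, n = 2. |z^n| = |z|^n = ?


|z| = sqrt(16+25) = sqrt(41) = 6.4031
|z^2| = |z|^2 = (sqrt(41))^2 = 41

|z^2| = 41


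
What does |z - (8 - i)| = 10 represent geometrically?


|z - z0| = r is a circle with center z0 and radius r.
Center = (8, -1), radius = 10

Circle with center (8, -1) and radius 10


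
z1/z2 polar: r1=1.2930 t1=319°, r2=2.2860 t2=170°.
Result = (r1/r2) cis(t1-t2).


r = 1.2930 / 2.2860 = 0.5656
theta = 319° - 170° = 149° = 149° (mod 360)

0.5656 cis(149°)


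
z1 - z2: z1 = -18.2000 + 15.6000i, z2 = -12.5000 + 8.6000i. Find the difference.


Real: -18.2 + 12.5 = -5.7
Imag: 15.6 - 8.6 = 7

-5.7000 + 7.0000i


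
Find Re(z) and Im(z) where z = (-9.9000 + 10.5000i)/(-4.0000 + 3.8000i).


Multiply by conjugate: (-9.9000 + 10.5000i)(-4.0000 - 3.8000i) / ((-4)^2 + 3.8^2)
Numerator real = -9.9*(-4) + 10.5*3.8 = 79.5
Numerator imag = 10.5*(-4) - (-9.9)*3.8 = -4.38
Denominator = 30.44
Re(z) = 79.5/30.44 = 2.6117
Im(z) = -4.38/30.44 = -0.1439

Re(z) = 2.6117, Im(z) = -0.1439


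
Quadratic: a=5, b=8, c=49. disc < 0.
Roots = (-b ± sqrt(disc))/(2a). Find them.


disc = 8^2 - 4*5*49 = 64 - 980 = -916
sqrt(|disc|) = sqrt(916) = 30.2655
Real part = -8/(2*5) = -0.8000
Imag part = 30.2655/(2*5) = 3.0265

-0.8000 ± 3.0265i


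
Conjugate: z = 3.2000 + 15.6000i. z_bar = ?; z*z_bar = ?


z_bar = 3.2000 - 15.6000i
z*z_bar = 3.2^2 + 15.6^2 = 10.24 + 243.36 = 253.6

z_bar = 3.2000 - 15.6000i, z*z_bar = 253.6


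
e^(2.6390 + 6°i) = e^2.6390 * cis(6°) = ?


e^2.6390 = 13.9992
cos(6°) = 0.99452
sin(6°) = 0.10453
Real = 13.9992*0.99452 = 13.9225
Imag = 13.9992*0.10453 = 1.4633

13.9225 + 1.4633i
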